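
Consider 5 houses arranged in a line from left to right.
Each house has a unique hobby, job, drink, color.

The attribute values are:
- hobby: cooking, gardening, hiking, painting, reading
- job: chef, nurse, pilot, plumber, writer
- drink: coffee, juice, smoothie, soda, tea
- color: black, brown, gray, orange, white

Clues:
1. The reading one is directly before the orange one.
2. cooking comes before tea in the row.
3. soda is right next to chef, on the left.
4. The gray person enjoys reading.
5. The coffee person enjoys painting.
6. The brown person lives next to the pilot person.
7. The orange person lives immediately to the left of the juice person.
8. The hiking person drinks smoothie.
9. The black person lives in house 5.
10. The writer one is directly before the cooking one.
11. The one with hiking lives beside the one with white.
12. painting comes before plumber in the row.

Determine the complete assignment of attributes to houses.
Solution:

House | Hobby | Job | Drink | Color
-----------------------------------
  1   | hiking | writer | smoothie | brown
  2   | cooking | pilot | soda | white
  3   | reading | chef | tea | gray
  4   | painting | nurse | coffee | orange
  5   | gardening | plumber | juice | black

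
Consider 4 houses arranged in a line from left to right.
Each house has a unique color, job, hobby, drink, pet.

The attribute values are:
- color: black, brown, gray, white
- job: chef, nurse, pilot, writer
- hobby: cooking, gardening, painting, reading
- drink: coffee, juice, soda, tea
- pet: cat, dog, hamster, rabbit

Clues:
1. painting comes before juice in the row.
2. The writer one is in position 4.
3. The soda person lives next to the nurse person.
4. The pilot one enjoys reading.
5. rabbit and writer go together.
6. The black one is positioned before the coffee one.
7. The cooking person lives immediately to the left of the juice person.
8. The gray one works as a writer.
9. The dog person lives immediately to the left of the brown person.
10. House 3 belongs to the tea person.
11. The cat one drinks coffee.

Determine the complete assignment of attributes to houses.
Solution:

House | Color | Job | Hobby | Drink | Pet
-----------------------------------------
  1   | black | pilot | reading | soda | dog
  2   | brown | nurse | painting | coffee | cat
  3   | white | chef | cooking | tea | hamster
  4   | gray | writer | gardening | juice | rabbit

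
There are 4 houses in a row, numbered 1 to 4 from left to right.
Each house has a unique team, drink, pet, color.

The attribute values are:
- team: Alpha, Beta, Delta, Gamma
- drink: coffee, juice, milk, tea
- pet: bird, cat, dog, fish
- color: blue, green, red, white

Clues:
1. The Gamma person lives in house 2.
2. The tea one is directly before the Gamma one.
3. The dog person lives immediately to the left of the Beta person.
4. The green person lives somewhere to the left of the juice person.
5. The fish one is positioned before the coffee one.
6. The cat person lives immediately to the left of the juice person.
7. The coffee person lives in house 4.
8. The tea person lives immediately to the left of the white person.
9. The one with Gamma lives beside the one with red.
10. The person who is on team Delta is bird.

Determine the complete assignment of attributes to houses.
Solution:

House | Team | Drink | Pet | Color
----------------------------------
  1   | Alpha | tea | cat | green
  2   | Gamma | juice | dog | white
  3   | Beta | milk | fish | red
  4   | Delta | coffee | bird | blue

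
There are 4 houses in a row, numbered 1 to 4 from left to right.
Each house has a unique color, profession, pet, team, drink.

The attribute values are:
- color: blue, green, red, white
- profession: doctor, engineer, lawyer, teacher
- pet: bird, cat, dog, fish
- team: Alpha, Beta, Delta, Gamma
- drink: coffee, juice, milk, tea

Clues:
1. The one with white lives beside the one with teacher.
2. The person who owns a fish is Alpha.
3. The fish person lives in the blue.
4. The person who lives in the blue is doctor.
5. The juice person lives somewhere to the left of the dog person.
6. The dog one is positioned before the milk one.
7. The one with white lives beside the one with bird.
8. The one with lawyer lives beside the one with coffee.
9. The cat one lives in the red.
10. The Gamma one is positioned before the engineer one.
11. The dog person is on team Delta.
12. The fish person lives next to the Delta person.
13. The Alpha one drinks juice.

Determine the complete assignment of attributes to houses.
Solution:

House | Color | Profession | Pet | Team | Drink
-----------------------------------------------
  1   | blue | doctor | fish | Alpha | juice
  2   | white | lawyer | dog | Delta | tea
  3   | green | teacher | bird | Gamma | coffee
  4   | red | engineer | cat | Beta | milk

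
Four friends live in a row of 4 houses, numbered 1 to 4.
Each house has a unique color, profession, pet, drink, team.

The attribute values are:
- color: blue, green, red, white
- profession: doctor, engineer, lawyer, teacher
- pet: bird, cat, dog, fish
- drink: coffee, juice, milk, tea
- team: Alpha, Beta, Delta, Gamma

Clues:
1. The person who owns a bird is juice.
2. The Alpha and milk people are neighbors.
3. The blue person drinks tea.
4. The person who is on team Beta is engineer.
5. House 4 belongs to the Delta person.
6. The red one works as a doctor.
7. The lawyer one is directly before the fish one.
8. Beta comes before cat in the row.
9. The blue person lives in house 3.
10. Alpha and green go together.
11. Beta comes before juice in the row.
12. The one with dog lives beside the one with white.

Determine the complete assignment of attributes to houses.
Solution:

House | Color | Profession | Pet | Drink | Team
-----------------------------------------------
  1   | green | lawyer | dog | coffee | Alpha
  2   | white | engineer | fish | milk | Beta
  3   | blue | teacher | cat | tea | Gamma
  4   | red | doctor | bird | juice | Delta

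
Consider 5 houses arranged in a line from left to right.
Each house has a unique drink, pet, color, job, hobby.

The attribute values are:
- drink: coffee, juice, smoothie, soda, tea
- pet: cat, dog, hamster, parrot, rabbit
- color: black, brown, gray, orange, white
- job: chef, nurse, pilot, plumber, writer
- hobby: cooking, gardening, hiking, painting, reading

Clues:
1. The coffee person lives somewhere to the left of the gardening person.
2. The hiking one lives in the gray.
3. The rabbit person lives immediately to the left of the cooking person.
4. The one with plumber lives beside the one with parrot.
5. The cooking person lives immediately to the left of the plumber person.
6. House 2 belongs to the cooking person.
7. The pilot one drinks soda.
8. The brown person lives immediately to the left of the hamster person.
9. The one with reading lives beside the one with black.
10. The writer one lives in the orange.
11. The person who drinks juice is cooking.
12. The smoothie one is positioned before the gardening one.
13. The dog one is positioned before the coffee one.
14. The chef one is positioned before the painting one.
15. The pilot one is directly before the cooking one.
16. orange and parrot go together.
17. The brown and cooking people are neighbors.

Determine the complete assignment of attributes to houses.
Solution:

House | Drink | Pet | Color | Job | Hobby
-----------------------------------------
  1   | soda | rabbit | brown | pilot | reading
  2   | juice | hamster | black | chef | cooking
  3   | smoothie | dog | gray | plumber | hiking
  4   | coffee | parrot | orange | writer | painting
  5   | tea | cat | white | nurse | gardening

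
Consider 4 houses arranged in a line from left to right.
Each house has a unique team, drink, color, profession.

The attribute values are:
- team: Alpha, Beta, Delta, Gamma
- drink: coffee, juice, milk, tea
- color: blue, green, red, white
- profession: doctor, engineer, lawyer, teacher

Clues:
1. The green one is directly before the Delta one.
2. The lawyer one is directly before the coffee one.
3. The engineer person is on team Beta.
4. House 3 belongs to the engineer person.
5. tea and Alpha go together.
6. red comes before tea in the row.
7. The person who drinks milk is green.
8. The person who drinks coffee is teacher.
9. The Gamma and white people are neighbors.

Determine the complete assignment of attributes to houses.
Solution:

House | Team | Drink | Color | Profession
-----------------------------------------
  1   | Gamma | milk | green | lawyer
  2   | Delta | coffee | white | teacher
  3   | Beta | juice | red | engineer
  4   | Alpha | tea | blue | doctor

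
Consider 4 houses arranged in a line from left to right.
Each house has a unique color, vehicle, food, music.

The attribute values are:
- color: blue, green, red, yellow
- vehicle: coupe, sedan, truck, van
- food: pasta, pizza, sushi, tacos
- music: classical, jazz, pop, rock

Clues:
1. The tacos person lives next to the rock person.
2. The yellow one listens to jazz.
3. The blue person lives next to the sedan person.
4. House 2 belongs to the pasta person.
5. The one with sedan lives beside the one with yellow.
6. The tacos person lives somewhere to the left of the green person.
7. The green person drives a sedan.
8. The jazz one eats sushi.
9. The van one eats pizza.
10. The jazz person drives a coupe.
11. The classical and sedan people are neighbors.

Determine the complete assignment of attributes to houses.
Solution:

House | Color | Vehicle | Food | Music
--------------------------------------
  1   | blue | truck | tacos | classical
  2   | green | sedan | pasta | rock
  3   | yellow | coupe | sushi | jazz
  4   | red | van | pizza | pop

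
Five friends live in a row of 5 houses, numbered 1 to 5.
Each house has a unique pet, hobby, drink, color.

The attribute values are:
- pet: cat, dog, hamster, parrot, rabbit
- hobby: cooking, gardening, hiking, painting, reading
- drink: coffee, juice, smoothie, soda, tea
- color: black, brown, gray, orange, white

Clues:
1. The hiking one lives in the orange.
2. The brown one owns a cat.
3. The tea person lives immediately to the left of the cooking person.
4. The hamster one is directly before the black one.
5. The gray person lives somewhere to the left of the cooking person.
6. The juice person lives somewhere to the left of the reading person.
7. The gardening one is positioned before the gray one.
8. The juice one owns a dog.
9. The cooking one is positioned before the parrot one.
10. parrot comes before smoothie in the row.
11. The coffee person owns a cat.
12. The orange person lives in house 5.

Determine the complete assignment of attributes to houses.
Solution:

House | Pet | Hobby | Drink | Color
-----------------------------------
  1   | cat | gardening | coffee | brown
  2   | hamster | painting | tea | gray
  3   | dog | cooking | juice | black
  4   | parrot | reading | soda | white
  5   | rabbit | hiking | smoothie | orange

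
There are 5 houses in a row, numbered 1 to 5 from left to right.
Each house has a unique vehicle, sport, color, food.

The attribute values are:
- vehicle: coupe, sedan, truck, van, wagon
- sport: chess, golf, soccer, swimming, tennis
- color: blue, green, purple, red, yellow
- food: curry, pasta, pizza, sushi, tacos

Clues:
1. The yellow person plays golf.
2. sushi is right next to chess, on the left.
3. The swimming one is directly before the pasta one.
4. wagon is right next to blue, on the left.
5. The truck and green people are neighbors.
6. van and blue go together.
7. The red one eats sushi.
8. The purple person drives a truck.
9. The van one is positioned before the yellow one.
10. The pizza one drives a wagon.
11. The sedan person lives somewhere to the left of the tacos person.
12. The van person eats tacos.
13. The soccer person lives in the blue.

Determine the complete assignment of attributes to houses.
Solution:

House | Vehicle | Sport | Color | Food
--------------------------------------
  1   | sedan | swimming | red | sushi
  2   | truck | chess | purple | pasta
  3   | wagon | tennis | green | pizza
  4   | van | soccer | blue | tacos
  5   | coupe | golf | yellow | curry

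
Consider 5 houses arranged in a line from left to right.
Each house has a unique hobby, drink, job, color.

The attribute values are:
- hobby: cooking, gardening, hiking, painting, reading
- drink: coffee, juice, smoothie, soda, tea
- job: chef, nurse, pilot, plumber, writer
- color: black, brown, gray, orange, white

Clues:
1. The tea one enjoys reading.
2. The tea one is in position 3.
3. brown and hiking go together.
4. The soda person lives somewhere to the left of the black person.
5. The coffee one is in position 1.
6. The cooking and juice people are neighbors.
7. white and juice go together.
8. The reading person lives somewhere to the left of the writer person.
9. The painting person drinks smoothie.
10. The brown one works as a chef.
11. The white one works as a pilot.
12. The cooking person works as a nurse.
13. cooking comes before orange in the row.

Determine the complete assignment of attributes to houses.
Solution:

House | Hobby | Drink | Job | Color
-----------------------------------
  1   | cooking | coffee | nurse | gray
  2   | gardening | juice | pilot | white
  3   | reading | tea | plumber | orange
  4   | hiking | soda | chef | brown
  5   | painting | smoothie | writer | black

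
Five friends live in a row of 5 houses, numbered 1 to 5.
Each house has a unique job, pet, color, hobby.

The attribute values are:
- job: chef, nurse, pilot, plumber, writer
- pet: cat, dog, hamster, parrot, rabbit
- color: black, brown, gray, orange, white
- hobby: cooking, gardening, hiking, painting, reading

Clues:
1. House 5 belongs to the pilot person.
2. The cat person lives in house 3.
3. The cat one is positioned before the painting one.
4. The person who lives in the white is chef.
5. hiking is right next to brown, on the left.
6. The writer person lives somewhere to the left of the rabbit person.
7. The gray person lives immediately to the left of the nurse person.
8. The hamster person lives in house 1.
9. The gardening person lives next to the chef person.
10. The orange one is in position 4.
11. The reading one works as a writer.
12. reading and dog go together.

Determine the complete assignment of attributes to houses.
Solution:

House | Job | Pet | Color | Hobby
---------------------------------
  1   | plumber | hamster | gray | hiking
  2   | nurse | parrot | brown | gardening
  3   | chef | cat | white | cooking
  4   | writer | dog | orange | reading
  5   | pilot | rabbit | black | painting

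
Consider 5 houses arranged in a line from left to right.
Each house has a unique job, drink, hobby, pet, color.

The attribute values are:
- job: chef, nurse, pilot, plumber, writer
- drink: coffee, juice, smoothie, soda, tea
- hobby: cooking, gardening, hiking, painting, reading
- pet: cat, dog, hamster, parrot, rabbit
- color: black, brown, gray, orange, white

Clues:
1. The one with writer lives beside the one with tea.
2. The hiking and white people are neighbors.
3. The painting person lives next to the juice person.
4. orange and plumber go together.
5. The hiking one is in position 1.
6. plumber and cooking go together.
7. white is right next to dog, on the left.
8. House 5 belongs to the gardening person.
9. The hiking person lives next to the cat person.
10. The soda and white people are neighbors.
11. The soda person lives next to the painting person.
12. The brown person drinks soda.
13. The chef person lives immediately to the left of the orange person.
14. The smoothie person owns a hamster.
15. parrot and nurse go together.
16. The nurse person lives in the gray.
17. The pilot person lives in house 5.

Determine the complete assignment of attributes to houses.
Solution:

House | Job | Drink | Hobby | Pet | Color
-----------------------------------------
  1   | writer | soda | hiking | rabbit | brown
  2   | chef | tea | painting | cat | white
  3   | plumber | juice | cooking | dog | orange
  4   | nurse | coffee | reading | parrot | gray
  5   | pilot | smoothie | gardening | hamster | black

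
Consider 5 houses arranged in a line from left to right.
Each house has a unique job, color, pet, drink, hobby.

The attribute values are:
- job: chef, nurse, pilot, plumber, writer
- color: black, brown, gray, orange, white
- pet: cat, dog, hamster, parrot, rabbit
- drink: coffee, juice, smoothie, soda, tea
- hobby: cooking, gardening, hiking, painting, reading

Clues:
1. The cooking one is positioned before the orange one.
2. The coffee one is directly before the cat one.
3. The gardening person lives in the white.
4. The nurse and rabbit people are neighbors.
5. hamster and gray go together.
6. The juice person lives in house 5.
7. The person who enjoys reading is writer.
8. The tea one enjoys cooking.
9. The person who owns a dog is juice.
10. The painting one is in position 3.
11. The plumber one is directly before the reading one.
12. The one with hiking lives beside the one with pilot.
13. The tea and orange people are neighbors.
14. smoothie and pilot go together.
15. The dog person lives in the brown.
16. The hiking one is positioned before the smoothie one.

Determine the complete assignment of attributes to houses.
Solution:

House | Job | Color | Pet | Drink | Hobby
-----------------------------------------
  1   | nurse | gray | hamster | tea | cooking
  2   | chef | orange | rabbit | coffee | hiking
  3   | pilot | black | cat | smoothie | painting
  4   | plumber | white | parrot | soda | gardening
  5   | writer | brown | dog | juice | reading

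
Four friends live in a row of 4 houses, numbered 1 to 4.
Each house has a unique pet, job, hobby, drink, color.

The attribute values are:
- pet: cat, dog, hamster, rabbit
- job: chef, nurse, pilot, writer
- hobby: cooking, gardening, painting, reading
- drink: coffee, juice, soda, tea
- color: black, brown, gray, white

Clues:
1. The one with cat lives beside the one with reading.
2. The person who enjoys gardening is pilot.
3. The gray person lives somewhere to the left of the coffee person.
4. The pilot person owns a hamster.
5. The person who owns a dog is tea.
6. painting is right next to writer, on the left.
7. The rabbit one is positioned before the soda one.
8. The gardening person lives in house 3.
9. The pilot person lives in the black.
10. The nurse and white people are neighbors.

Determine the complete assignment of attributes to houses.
Solution:

House | Pet | Job | Hobby | Drink | Color
-----------------------------------------
  1   | cat | nurse | painting | juice | gray
  2   | rabbit | writer | reading | coffee | white
  3   | hamster | pilot | gardening | soda | black
  4   | dog | chef | cooking | tea | brown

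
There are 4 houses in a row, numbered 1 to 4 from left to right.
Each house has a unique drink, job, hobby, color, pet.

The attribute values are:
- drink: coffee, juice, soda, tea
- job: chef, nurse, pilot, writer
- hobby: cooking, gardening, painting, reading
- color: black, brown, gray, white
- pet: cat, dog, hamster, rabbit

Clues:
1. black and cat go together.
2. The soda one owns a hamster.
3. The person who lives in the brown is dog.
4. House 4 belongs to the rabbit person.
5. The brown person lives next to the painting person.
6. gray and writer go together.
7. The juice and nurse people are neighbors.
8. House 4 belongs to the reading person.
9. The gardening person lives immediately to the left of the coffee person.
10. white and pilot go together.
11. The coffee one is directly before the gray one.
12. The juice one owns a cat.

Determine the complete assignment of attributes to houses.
Solution:

House | Drink | Job | Hobby | Color | Pet
-----------------------------------------
  1   | juice | chef | gardening | black | cat
  2   | coffee | nurse | cooking | brown | dog
  3   | soda | writer | painting | gray | hamster
  4   | tea | pilot | reading | white | rabbit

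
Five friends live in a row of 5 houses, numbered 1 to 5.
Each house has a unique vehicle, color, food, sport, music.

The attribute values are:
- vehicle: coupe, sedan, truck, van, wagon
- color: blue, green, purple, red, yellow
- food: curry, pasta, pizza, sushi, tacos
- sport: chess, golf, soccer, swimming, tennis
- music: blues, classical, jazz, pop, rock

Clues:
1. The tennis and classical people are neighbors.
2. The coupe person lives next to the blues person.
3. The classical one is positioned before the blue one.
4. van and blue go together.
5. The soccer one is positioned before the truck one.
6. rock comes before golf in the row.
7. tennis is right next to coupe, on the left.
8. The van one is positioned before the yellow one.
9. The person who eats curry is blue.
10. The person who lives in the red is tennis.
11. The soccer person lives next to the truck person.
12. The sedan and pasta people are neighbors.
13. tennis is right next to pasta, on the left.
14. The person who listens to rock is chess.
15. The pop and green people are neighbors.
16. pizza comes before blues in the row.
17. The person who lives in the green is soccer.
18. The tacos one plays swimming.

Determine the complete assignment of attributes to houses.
Solution:

House | Vehicle | Color | Food | Sport | Music
----------------------------------------------
  1   | sedan | red | pizza | tennis | pop
  2   | coupe | green | pasta | soccer | classical
  3   | truck | purple | tacos | swimming | blues
  4   | van | blue | curry | chess | rock
  5   | wagon | yellow | sushi | golf | jazz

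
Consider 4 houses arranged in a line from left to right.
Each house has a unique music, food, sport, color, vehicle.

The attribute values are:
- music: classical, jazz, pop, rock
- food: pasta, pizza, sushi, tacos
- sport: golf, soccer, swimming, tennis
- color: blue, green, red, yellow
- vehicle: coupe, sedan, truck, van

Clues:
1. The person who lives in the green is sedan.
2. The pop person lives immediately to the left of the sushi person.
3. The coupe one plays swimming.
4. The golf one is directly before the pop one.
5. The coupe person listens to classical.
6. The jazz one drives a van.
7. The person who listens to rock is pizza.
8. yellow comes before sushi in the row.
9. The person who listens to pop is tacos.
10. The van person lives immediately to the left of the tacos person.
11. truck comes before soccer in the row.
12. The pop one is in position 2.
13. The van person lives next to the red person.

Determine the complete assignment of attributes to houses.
Solution:

House | Music | Food | Sport | Color | Vehicle
----------------------------------------------
  1   | jazz | pasta | golf | yellow | van
  2   | pop | tacos | tennis | red | truck
  3   | classical | sushi | swimming | blue | coupe
  4   | rock | pizza | soccer | green | sedan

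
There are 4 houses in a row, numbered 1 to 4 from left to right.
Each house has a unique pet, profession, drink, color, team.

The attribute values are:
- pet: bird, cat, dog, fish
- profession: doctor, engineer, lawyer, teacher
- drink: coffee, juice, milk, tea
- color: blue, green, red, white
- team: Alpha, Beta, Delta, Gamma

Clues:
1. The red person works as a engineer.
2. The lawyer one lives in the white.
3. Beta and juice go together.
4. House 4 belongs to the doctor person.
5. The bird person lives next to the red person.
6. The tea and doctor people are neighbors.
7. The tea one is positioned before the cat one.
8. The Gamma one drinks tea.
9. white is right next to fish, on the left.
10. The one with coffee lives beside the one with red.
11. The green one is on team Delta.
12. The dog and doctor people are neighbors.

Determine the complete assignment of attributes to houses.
Solution:

House | Pet | Profession | Drink | Color | Team
-----------------------------------------------
  1   | bird | lawyer | coffee | white | Alpha
  2   | fish | engineer | juice | red | Beta
  3   | dog | teacher | tea | blue | Gamma
  4   | cat | doctor | milk | green | Delta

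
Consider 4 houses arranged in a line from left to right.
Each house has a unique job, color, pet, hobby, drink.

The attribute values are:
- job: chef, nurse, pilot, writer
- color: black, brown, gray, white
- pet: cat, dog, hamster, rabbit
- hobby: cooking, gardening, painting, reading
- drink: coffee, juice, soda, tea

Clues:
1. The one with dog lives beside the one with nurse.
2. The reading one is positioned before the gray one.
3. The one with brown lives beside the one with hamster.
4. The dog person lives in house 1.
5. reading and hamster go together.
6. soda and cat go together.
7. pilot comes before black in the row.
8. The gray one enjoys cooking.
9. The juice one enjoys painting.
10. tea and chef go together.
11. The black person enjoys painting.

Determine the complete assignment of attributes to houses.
Solution:

House | Job | Color | Pet | Hobby | Drink
-----------------------------------------
  1   | chef | brown | dog | gardening | tea
  2   | nurse | white | hamster | reading | coffee
  3   | pilot | gray | cat | cooking | soda
  4   | writer | black | rabbit | painting | juice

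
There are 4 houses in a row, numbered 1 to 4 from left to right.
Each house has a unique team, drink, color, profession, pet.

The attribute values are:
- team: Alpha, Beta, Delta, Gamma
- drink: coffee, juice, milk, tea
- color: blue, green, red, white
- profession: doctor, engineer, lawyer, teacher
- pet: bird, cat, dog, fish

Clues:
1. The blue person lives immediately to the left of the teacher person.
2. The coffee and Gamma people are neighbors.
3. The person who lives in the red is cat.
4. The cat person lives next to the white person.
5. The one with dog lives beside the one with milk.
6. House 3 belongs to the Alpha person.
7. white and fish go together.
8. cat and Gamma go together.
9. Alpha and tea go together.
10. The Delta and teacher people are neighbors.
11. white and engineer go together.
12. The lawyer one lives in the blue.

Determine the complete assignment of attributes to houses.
Solution:

House | Team | Drink | Color | Profession | Pet
-----------------------------------------------
  1   | Delta | coffee | blue | lawyer | dog
  2   | Gamma | milk | red | teacher | cat
  3   | Alpha | tea | white | engineer | fish
  4   | Beta | juice | green | doctor | bird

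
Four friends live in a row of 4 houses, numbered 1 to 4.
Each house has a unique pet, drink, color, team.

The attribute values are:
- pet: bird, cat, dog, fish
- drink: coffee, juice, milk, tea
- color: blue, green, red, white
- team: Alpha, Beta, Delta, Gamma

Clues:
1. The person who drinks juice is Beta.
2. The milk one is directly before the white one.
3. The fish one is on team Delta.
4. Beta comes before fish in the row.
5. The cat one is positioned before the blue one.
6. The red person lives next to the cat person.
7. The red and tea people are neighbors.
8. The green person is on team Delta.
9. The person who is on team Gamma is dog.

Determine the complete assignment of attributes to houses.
Solution:

House | Pet | Drink | Color | Team
----------------------------------
  1   | dog | milk | red | Gamma
  2   | cat | tea | white | Alpha
  3   | bird | juice | blue | Beta
  4   | fish | coffee | green | Delta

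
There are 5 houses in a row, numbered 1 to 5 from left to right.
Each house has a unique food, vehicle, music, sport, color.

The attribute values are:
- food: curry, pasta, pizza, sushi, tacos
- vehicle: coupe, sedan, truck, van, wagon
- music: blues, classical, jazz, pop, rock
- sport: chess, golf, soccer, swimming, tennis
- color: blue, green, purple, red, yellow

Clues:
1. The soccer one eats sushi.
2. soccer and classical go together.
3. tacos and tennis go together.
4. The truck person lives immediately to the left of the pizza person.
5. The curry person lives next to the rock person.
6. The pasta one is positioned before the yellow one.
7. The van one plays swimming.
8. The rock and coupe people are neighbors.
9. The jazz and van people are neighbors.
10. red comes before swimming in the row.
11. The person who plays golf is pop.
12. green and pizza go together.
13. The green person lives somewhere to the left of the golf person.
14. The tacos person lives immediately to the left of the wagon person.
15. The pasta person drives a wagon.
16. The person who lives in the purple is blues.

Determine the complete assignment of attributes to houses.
Solution:

House | Food | Vehicle | Music | Sport | Color
----------------------------------------------
  1   | curry | truck | jazz | chess | red
  2   | pizza | van | rock | swimming | green
  3   | tacos | coupe | blues | tennis | purple
  4   | pasta | wagon | pop | golf | blue
  5   | sushi | sedan | classical | soccer | yellow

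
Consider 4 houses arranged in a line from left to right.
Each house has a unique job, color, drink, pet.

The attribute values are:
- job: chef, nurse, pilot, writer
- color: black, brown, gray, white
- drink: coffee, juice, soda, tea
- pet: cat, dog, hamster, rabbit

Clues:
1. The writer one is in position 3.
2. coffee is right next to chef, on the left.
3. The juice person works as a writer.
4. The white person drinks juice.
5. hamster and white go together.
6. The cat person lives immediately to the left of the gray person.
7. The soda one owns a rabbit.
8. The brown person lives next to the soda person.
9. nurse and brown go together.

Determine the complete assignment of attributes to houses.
Solution:

House | Job | Color | Drink | Pet
---------------------------------
  1   | nurse | brown | coffee | cat
  2   | chef | gray | soda | rabbit
  3   | writer | white | juice | hamster
  4   | pilot | black | tea | dog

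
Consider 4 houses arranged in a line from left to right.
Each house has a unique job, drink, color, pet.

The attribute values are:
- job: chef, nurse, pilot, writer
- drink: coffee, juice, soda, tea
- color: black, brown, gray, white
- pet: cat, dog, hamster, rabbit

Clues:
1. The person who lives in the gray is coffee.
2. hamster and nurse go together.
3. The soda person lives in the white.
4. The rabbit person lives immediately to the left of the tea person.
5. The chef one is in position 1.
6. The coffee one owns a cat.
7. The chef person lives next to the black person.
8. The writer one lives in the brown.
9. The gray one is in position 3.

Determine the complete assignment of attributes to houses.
Solution:

House | Job | Drink | Color | Pet
---------------------------------
  1   | chef | soda | white | rabbit
  2   | nurse | tea | black | hamster
  3   | pilot | coffee | gray | cat
  4   | writer | juice | brown | dog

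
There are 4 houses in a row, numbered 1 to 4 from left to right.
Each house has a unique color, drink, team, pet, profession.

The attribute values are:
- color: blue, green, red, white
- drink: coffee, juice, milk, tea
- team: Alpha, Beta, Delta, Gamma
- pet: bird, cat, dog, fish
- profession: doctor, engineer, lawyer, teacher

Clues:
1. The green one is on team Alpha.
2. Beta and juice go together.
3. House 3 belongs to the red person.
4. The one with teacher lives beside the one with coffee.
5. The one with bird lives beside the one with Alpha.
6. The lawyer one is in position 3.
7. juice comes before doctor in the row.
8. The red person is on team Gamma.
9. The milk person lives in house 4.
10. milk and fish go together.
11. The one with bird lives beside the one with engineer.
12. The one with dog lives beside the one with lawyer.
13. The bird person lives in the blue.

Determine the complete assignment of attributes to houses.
Solution:

House | Color | Drink | Team | Pet | Profession
-----------------------------------------------
  1   | blue | juice | Beta | bird | teacher
  2   | green | coffee | Alpha | dog | engineer
  3   | red | tea | Gamma | cat | lawyer
  4   | white | milk | Delta | fish | doctor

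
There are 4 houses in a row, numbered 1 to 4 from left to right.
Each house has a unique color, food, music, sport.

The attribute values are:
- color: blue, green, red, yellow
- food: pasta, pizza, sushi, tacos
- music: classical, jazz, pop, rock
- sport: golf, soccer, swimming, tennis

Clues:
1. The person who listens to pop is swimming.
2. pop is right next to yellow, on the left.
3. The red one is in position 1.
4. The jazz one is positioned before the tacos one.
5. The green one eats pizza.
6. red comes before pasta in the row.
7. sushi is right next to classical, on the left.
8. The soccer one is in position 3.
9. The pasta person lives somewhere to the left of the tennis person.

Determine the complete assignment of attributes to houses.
Solution:

House | Color | Food | Music | Sport
------------------------------------
  1   | red | sushi | pop | swimming
  2   | yellow | pasta | classical | golf
  3   | green | pizza | jazz | soccer
  4   | blue | tacos | rock | tennis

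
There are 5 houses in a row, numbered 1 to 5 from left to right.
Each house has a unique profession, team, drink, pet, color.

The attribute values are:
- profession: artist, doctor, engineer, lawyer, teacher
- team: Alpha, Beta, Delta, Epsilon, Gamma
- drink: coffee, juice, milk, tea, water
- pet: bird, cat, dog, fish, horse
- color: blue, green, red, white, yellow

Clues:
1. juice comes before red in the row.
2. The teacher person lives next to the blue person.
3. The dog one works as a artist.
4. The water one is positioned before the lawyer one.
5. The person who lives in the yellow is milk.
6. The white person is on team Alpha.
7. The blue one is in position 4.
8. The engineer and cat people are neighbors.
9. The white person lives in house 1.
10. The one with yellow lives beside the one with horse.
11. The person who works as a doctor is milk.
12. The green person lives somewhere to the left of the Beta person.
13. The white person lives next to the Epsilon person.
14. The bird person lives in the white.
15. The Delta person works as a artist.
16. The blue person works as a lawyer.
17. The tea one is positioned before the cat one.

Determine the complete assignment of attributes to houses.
Solution:

House | Profession | Team | Drink | Pet | Color
-----------------------------------------------
  1   | engineer | Alpha | tea | bird | white
  2   | doctor | Epsilon | milk | cat | yellow
  3   | teacher | Gamma | water | horse | green
  4   | lawyer | Beta | juice | fish | blue
  5   | artist | Delta | coffee | dog | red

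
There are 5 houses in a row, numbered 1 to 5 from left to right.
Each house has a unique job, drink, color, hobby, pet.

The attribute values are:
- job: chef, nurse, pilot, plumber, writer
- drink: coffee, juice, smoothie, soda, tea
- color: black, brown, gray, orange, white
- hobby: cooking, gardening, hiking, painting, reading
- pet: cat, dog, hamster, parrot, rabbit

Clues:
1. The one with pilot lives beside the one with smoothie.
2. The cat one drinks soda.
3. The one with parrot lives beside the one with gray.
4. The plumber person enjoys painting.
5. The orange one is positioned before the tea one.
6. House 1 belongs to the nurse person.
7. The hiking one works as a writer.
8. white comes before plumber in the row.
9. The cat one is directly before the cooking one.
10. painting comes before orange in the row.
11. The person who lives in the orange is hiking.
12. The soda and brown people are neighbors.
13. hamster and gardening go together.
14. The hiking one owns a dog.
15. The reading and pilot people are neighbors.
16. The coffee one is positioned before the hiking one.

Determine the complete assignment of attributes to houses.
Solution:

House | Job | Drink | Color | Hobby | Pet
-----------------------------------------
  1   | nurse | soda | white | reading | cat
  2   | pilot | coffee | brown | cooking | parrot
  3   | plumber | smoothie | gray | painting | rabbit
  4   | writer | juice | orange | hiking | dog
  5   | chef | tea | black | gardening | hamster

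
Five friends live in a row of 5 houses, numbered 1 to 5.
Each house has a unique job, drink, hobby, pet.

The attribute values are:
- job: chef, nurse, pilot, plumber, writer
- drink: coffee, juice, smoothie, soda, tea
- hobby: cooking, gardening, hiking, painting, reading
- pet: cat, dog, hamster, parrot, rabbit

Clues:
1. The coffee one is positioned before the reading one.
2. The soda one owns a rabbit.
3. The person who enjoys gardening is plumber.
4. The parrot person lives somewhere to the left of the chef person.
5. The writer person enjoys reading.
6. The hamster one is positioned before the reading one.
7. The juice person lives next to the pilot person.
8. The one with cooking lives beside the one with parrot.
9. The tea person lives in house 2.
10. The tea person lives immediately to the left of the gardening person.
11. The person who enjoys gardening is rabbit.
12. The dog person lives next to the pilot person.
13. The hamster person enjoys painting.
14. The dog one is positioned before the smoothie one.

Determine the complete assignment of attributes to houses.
Solution:

House | Job | Drink | Hobby | Pet
---------------------------------
  1   | nurse | juice | cooking | dog
  2   | pilot | tea | hiking | parrot
  3   | plumber | soda | gardening | rabbit
  4   | chef | coffee | painting | hamster
  5   | writer | smoothie | reading | cat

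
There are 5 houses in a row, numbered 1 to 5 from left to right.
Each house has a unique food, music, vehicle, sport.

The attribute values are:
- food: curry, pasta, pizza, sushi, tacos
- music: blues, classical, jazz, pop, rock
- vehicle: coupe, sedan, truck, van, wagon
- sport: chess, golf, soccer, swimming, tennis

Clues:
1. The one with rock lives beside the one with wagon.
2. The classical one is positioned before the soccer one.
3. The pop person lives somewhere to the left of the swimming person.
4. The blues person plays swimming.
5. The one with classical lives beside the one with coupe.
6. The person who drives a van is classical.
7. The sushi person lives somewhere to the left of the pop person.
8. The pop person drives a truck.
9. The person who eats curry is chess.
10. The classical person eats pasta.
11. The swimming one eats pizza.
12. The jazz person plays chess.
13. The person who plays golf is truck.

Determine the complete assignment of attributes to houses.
Solution:

House | Food | Music | Vehicle | Sport
--------------------------------------
  1   | pasta | classical | van | tennis
  2   | sushi | rock | coupe | soccer
  3   | curry | jazz | wagon | chess
  4   | tacos | pop | truck | golf
  5   | pizza | blues | sedan | swimming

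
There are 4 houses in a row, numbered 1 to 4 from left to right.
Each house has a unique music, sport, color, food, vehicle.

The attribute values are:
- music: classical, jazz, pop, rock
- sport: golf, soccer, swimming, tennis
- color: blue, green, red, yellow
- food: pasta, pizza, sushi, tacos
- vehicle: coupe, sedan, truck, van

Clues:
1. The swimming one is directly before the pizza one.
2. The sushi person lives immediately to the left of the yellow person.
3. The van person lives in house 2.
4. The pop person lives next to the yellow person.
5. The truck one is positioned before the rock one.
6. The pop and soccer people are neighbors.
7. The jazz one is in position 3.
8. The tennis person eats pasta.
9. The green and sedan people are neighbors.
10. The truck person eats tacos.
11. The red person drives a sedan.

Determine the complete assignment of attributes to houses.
Solution:

House | Music | Sport | Color | Food | Vehicle
----------------------------------------------
  1   | pop | swimming | blue | sushi | coupe
  2   | classical | soccer | yellow | pizza | van
  3   | jazz | golf | green | tacos | truck
  4   | rock | tennis | red | pasta | sedan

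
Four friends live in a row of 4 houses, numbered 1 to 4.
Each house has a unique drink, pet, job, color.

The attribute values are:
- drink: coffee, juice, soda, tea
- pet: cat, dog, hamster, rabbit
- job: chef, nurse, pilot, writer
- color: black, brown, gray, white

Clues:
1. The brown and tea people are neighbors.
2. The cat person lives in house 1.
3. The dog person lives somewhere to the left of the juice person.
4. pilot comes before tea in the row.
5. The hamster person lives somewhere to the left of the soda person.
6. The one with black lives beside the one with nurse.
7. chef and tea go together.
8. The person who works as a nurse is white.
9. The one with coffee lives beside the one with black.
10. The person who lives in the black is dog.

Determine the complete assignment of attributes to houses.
Solution:

House | Drink | Pet | Job | Color
---------------------------------
  1   | coffee | cat | pilot | brown
  2   | tea | dog | chef | black
  3   | juice | hamster | nurse | white
  4   | soda | rabbit | writer | gray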